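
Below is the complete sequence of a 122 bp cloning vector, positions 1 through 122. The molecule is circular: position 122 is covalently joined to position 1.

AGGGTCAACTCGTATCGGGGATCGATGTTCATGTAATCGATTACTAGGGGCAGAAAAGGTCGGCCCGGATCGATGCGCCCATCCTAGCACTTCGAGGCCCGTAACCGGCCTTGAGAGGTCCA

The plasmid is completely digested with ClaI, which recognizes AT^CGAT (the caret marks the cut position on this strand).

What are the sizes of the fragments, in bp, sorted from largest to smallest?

ClaI sites (ATCGAT) start at positions 21, 36, 69.
ClaI cuts after base 2 of each site, so after positions 22, 37, 70.
Circular molecule, 3 cuts → 3 fragments:
  23–37 → 15 bp
  38–70 → 33 bp
  71–122 then 1–22 → 52 + 22 = 74 bp
Sorted largest to smallest: 74, 33, 15 bp.

74, 33, 15 bp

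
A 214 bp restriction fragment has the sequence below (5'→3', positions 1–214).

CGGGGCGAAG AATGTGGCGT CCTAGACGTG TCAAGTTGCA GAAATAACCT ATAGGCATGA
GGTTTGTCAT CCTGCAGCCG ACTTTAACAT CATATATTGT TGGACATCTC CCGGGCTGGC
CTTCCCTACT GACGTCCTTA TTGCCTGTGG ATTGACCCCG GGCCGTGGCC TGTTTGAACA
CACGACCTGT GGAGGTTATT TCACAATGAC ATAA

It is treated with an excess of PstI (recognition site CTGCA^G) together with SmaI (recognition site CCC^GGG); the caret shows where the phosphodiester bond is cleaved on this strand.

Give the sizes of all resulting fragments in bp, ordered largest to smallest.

76, 55, 47, 36 bp

The PstI site (CTGCAG) starts at position 72.
PstI cuts after base 5 of each site (before the last base), so after position 76.
SmaI sites (CCCGGG) start at positions 110, 157.
SmaI cuts after base 3 of each site, so after positions 112, 159.
Combined cut positions: 76, 112, 159.
Linear molecule, 3 cuts → 4 fragments:
  1–76 → 76 bp
  77–112 → 36 bp
  113–159 → 47 bp
  160–214 → 55 bp
Sorted largest to smallest: 76, 55, 47, 36 bp.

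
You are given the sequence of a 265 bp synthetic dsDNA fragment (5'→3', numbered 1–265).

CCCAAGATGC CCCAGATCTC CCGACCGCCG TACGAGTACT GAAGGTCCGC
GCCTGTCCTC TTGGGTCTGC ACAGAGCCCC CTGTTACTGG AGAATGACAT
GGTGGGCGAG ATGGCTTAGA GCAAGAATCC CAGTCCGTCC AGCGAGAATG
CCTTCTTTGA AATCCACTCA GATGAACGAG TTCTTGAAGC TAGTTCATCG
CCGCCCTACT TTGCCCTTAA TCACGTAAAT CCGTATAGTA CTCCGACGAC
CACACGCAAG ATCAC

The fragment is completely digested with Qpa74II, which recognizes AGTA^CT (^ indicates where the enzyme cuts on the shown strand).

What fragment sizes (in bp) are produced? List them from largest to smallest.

Qpa74II sites (AGTACT) start at positions 35, 237.
Qpa74II cuts after base 4 of each site, so after positions 38, 240.
Linear molecule, 2 cuts → 3 fragments:
  1–38 → 38 bp
  39–240 → 202 bp
  241–265 → 25 bp
Sorted largest to smallest: 202, 38, 25 bp.

202, 38, 25 bp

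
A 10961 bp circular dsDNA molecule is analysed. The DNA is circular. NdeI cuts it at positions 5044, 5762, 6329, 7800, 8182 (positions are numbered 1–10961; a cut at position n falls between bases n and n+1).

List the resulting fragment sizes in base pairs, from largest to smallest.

7823, 1471, 718, 567, 382 bp

Circular molecule, 5 cuts → 5 fragments:
  5762 − 5044 = 718 bp
  6329 − 5762 = 567 bp
  7800 − 6329 = 1471 bp
  8182 − 7800 = 382 bp
  wrap: 10961 − 8182 + 5044 = 7823 bp
Sorted largest to smallest: 7823, 1471, 718, 567, 382 bp.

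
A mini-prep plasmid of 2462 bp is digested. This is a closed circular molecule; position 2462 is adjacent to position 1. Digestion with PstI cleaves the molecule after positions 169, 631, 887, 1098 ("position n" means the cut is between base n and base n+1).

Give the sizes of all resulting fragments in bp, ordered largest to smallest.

1533, 462, 256, 211 bp

Circular molecule, 4 cuts → 4 fragments:
  631 − 169 = 462 bp
  887 − 631 = 256 bp
  1098 − 887 = 211 bp
  wrap: 2462 − 1098 + 169 = 1533 bp
Sorted largest to smallest: 1533, 462, 256, 211 bp.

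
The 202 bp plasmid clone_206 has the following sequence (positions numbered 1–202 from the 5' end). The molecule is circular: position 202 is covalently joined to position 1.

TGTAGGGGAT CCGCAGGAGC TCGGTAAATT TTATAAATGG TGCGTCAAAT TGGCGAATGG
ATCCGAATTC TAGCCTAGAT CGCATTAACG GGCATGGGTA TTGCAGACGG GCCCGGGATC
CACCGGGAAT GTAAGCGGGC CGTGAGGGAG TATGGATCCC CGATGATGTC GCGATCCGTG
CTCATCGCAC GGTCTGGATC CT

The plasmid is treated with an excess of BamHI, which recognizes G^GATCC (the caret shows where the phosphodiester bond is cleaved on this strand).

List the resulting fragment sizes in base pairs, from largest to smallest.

57, 52, 42, 38, 13 bp

BamHI sites (GGATCC) start at positions 7, 59, 116, 154, 196.
BamHI cuts after the first base of each site, so after positions 7, 59, 116, 154, 196.
Circular molecule, 5 cuts → 5 fragments:
  8–59 → 52 bp
  60–116 → 57 bp
  117–154 → 38 bp
  155–196 → 42 bp
  197–202 then 1–7 → 6 + 7 = 13 bp
Sorted largest to smallest: 57, 52, 42, 38, 13 bp.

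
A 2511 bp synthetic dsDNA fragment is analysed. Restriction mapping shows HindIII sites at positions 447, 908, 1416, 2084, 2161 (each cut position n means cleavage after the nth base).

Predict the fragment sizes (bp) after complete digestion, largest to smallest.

Linear molecule, 5 cuts → 6 fragments:
  447 − 0 = 447 bp
  908 − 447 = 461 bp
  1416 − 908 = 508 bp
  2084 − 1416 = 668 bp
  2161 − 2084 = 77 bp
  2511 − 2161 = 350 bp
Sorted largest to smallest: 668, 508, 461, 447, 350, 77 bp.

668, 508, 461, 447, 350, 77 bp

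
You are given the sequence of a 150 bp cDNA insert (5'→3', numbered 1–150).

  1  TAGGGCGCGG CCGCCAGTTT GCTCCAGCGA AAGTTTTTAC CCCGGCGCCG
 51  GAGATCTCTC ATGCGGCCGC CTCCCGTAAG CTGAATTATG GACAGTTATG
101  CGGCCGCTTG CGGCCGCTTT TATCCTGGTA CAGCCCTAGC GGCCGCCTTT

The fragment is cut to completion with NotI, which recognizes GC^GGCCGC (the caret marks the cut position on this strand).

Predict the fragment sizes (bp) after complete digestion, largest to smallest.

NotI sites (GCGGCCGC) start at positions 7, 63, 100, 110, 139.
NotI cuts after base 2 of each site, so after positions 8, 64, 101, 111, 140.
Linear molecule, 5 cuts → 6 fragments:
  1–8 → 8 bp
  9–64 → 56 bp
  65–101 → 37 bp
  102–111 → 10 bp
  112–140 → 29 bp
  141–150 → 10 bp
Sorted largest to smallest: 56, 37, 29, 10, 10, 8 bp.

56, 37, 29, 10, 10, 8 bp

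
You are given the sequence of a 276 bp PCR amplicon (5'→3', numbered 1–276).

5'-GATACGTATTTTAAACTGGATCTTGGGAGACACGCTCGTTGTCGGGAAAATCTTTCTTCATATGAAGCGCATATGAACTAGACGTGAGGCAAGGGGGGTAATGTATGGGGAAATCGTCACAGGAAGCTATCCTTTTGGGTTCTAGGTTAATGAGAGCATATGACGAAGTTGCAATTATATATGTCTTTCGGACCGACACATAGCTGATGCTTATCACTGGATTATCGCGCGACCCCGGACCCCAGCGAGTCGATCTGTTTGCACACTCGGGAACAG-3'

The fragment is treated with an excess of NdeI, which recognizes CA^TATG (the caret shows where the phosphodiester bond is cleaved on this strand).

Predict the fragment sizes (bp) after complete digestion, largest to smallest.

118, 87, 60, 11 bp

NdeI sites (CATATG) start at positions 59, 70, 157.
NdeI cuts after base 2 of each site, so after positions 60, 71, 158.
Linear molecule, 3 cuts → 4 fragments:
  1–60 → 60 bp
  61–71 → 11 bp
  72–158 → 87 bp
  159–276 → 118 bp
Sorted largest to smallest: 118, 87, 60, 11 bp.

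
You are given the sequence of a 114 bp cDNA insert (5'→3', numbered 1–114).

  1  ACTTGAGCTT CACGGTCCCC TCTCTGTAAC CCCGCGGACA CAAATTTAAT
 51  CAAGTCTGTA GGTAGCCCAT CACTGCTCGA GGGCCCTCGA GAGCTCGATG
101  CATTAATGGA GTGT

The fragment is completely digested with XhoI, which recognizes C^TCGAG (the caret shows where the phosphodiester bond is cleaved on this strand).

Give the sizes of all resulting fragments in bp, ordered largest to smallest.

XhoI sites (CTCGAG) start at positions 76, 86.
XhoI cuts after the first base of each site, so after positions 76, 86.
Linear molecule, 2 cuts → 3 fragments:
  1–76 → 76 bp
  77–86 → 10 bp
  87–114 → 28 bp
Sorted largest to smallest: 76, 28, 10 bp.

76, 28, 10 bp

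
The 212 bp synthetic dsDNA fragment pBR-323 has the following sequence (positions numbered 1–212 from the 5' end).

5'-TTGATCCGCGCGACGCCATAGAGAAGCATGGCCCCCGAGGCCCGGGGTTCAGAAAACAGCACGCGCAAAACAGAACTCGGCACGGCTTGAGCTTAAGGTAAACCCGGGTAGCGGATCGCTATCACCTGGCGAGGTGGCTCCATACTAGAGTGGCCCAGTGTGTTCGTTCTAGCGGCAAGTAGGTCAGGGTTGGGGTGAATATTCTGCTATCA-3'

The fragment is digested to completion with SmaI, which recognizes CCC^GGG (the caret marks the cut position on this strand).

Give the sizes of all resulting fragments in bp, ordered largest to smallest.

SmaI sites (CCCGGG) start at positions 41, 103.
SmaI cuts after base 3 of each site, so after positions 43, 105.
Linear molecule, 2 cuts → 3 fragments:
  1–43 → 43 bp
  44–105 → 62 bp
  106–212 → 107 bp
Sorted largest to smallest: 107, 62, 43 bp.

107, 62, 43 bp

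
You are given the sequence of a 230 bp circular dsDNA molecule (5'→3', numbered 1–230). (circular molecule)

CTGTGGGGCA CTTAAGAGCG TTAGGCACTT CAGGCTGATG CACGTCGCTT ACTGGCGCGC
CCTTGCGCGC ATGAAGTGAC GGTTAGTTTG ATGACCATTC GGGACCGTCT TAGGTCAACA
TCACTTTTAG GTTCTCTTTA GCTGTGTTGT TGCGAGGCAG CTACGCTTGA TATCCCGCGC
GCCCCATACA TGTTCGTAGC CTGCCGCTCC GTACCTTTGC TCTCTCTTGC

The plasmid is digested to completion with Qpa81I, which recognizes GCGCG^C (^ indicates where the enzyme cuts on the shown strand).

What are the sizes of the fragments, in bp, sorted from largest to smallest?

112, 108, 10 bp

Qpa81I sites (GCGCGC) start at positions 55, 65, 177.
Qpa81I cuts after base 5 of each site (before the last base), so after positions 59, 69, 181.
Circular molecule, 3 cuts → 3 fragments:
  60–69 → 10 bp
  70–181 → 112 bp
  182–230 then 1–59 → 49 + 59 = 108 bp
Sorted largest to smallest: 112, 108, 10 bp.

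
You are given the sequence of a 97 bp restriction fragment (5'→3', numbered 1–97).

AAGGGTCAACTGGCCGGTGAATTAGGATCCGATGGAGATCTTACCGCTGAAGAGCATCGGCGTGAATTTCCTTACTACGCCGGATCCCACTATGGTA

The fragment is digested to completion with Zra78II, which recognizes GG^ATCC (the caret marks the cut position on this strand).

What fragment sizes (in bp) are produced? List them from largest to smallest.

57, 26, 14 bp

Zra78II sites (GGATCC) start at positions 25, 82.
Zra78II cuts after base 2 of each site, so after positions 26, 83.
Linear molecule, 2 cuts → 3 fragments:
  1–26 → 26 bp
  27–83 → 57 bp
  84–97 → 14 bp
Sorted largest to smallest: 57, 26, 14 bp.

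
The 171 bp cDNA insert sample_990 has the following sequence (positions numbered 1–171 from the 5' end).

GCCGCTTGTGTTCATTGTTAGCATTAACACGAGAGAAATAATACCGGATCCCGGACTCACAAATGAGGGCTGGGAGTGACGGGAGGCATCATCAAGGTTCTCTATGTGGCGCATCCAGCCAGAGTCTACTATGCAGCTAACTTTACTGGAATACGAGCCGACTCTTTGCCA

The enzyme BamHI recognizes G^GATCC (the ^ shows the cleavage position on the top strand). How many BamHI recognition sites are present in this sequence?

GGATCC occurs starting at position 46.
BamHI cuts at 1 site.

1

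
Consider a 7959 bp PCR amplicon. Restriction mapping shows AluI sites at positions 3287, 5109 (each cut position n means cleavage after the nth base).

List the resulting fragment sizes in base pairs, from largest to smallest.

3287, 2850, 1822 bp

Linear molecule, 2 cuts → 3 fragments:
  3287 − 0 = 3287 bp
  5109 − 3287 = 1822 bp
  7959 − 5109 = 2850 bp
Sorted largest to smallest: 3287, 2850, 1822 bp.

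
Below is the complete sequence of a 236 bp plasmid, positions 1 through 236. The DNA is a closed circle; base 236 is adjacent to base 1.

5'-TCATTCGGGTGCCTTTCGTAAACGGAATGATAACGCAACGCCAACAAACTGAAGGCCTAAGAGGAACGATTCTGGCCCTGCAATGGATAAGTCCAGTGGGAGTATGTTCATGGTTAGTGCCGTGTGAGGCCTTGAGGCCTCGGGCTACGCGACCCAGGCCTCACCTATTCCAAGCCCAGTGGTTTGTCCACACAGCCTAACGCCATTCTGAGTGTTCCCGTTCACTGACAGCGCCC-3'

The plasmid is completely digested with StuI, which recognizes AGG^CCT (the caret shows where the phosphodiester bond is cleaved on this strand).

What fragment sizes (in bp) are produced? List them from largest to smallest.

133, 74, 21, 8 bp

StuI sites (AGGCCT) start at positions 53, 127, 135, 156.
StuI cuts after base 3 of each site, so after positions 55, 129, 137, 158.
Circular molecule, 4 cuts → 4 fragments:
  56–129 → 74 bp
  130–137 → 8 bp
  138–158 → 21 bp
  159–236 then 1–55 → 78 + 55 = 133 bp
Sorted largest to smallest: 133, 74, 21, 8 bp.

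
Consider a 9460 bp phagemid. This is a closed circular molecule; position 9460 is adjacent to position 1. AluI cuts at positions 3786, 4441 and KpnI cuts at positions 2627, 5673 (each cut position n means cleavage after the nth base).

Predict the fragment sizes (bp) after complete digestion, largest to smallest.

6414, 1232, 1159, 655 bp

Combined cut positions (sorted): 2627, 3786, 4441, 5673.
Circular molecule, 4 cuts → 4 fragments:
  3786 − 2627 = 1159 bp
  4441 − 3786 = 655 bp
  5673 − 4441 = 1232 bp
  wrap: 9460 − 5673 + 2627 = 6414 bp
Sorted largest to smallest: 6414, 1232, 1159, 655 bp.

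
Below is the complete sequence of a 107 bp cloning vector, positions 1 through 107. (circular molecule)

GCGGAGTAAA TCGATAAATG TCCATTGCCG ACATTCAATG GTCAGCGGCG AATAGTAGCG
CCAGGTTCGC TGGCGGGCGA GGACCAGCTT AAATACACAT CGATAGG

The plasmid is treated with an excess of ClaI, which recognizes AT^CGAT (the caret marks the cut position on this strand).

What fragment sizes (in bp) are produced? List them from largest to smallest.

ClaI sites (ATCGAT) start at positions 10, 99.
ClaI cuts after base 2 of each site, so after positions 11, 100.
Circular molecule, 2 cuts → 2 fragments:
  12–100 → 89 bp
  101–107 then 1–11 → 7 + 11 = 18 bp
Sorted largest to smallest: 89, 18 bp.

89, 18 bp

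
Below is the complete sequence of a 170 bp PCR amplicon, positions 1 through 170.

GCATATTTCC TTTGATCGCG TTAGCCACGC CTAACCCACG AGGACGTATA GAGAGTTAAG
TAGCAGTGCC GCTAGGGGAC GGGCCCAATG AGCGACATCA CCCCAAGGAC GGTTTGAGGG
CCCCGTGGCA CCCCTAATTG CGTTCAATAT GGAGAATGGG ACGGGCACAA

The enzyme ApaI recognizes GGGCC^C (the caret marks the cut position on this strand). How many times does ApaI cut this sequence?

GGGCCC occurs starting at positions 81, 118.
ApaI cuts at 2 sites.

2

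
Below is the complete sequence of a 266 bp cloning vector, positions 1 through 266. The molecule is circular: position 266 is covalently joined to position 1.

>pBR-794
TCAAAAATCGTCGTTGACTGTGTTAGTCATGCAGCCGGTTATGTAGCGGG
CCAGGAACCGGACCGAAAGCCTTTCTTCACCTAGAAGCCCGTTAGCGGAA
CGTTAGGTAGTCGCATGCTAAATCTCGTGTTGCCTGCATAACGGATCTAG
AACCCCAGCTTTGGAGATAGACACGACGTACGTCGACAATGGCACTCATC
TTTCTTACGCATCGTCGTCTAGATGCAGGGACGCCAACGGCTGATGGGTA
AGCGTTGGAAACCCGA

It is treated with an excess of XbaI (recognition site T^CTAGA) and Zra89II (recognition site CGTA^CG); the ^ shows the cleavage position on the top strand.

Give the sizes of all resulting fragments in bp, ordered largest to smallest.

XbaI sites (TCTAGA) start at positions 146, 218.
XbaI cuts after the first base of each site, so after positions 146, 218.
The Zra89II site (CGTACG) starts at position 177.
Zra89II cuts after base 4 of each site, so after position 180.
Combined cut positions: 146, 180, 218.
Circular molecule, 3 cuts → 3 fragments:
  147–180 → 34 bp
  181–218 → 38 bp
  219–266 then 1–146 → 48 + 146 = 194 bp
Sorted largest to smallest: 194, 38, 34 bp.

194, 38, 34 bp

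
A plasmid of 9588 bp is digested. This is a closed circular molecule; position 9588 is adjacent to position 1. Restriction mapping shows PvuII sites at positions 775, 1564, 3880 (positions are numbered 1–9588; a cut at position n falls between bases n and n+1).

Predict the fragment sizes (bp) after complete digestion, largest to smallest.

6483, 2316, 789 bp

Circular molecule, 3 cuts → 3 fragments:
  1564 − 775 = 789 bp
  3880 − 1564 = 2316 bp
  wrap: 9588 − 3880 + 775 = 6483 bp
Sorted largest to smallest: 6483, 2316, 789 bp.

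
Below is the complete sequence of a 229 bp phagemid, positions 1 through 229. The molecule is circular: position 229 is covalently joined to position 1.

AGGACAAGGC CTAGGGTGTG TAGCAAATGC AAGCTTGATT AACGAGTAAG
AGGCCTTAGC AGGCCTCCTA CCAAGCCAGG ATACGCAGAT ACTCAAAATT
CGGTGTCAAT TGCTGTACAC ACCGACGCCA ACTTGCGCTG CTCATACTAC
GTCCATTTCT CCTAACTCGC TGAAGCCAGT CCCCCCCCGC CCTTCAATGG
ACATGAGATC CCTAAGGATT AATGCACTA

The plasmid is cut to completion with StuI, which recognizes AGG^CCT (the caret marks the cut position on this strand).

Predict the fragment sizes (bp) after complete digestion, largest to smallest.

175, 44, 10 bp

StuI sites (AGGCCT) start at positions 7, 51, 61.
StuI cuts after base 3 of each site, so after positions 9, 53, 63.
Circular molecule, 3 cuts → 3 fragments:
  10–53 → 44 bp
  54–63 → 10 bp
  64–229 then 1–9 → 166 + 9 = 175 bp
Sorted largest to smallest: 175, 44, 10 bp.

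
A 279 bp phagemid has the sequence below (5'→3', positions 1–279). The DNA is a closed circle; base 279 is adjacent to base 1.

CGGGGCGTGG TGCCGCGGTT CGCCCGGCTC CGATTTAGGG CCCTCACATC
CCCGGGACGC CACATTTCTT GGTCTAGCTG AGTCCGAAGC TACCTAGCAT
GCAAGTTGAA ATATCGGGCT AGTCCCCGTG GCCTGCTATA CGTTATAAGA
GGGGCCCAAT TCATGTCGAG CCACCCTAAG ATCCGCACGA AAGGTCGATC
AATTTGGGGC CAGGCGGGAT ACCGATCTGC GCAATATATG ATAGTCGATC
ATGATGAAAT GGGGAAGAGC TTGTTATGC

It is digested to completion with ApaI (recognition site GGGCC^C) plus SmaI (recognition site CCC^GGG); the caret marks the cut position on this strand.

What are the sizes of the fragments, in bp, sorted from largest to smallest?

ApaI sites (GGGCCC) start at positions 38, 152.
ApaI cuts after base 5 of each site (before the last base), so after positions 42, 156.
The SmaI site (CCCGGG) starts at position 51.
SmaI cuts after base 3 of each site, so after position 53.
Combined cut positions: 42, 53, 156.
Circular molecule, 3 cuts → 3 fragments:
  43–53 → 11 bp
  54–156 → 103 bp
  157–279 then 1–42 → 123 + 42 = 165 bp
Sorted largest to smallest: 165, 103, 11 bp.

165, 103, 11 bp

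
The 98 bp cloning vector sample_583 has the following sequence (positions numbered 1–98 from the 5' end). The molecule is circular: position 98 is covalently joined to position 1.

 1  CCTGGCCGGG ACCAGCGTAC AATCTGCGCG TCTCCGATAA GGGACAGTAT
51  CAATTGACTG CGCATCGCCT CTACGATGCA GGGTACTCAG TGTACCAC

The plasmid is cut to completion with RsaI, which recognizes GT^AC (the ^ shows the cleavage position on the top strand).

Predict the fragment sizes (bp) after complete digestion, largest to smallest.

66, 23, 9 bp

RsaI sites (GTAC) start at positions 17, 83, 92.
RsaI cuts after base 2 of each site, so after positions 18, 84, 93.
Circular molecule, 3 cuts → 3 fragments:
  19–84 → 66 bp
  85–93 → 9 bp
  94–98 then 1–18 → 5 + 18 = 23 bp
Sorted largest to smallest: 66, 23, 9 bp.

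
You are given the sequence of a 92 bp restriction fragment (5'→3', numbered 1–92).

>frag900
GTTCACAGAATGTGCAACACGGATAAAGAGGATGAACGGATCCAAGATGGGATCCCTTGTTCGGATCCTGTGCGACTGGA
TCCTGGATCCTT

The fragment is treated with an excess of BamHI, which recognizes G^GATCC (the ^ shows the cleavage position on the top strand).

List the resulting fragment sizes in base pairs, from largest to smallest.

38, 15, 13, 12, 7, 7 bp

BamHI sites (GGATCC) start at positions 38, 50, 63, 78, 85.
BamHI cuts after the first base of each site, so after positions 38, 50, 63, 78, 85.
Linear molecule, 5 cuts → 6 fragments:
  1–38 → 38 bp
  39–50 → 12 bp
  51–63 → 13 bp
  64–78 → 15 bp
  79–85 → 7 bp
  86–92 → 7 bp
Sorted largest to smallest: 38, 15, 13, 12, 7, 7 bp.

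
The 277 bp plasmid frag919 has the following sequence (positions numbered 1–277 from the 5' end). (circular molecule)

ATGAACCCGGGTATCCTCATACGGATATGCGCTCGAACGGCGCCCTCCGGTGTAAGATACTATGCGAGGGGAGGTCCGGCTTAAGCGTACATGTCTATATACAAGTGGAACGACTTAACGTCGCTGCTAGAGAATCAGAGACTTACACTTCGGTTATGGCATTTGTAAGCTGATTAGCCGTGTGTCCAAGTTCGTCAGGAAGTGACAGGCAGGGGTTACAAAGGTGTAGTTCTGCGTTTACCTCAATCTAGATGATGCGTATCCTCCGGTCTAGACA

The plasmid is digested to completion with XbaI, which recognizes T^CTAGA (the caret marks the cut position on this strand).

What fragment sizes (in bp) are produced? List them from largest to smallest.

254, 23 bp

XbaI sites (TCTAGA) start at positions 247, 270.
XbaI cuts after the first base of each site, so after positions 247, 270.
Circular molecule, 2 cuts → 2 fragments:
  248–270 → 23 bp
  271–277 then 1–247 → 7 + 247 = 254 bp
Sorted largest to smallest: 254, 23 bp.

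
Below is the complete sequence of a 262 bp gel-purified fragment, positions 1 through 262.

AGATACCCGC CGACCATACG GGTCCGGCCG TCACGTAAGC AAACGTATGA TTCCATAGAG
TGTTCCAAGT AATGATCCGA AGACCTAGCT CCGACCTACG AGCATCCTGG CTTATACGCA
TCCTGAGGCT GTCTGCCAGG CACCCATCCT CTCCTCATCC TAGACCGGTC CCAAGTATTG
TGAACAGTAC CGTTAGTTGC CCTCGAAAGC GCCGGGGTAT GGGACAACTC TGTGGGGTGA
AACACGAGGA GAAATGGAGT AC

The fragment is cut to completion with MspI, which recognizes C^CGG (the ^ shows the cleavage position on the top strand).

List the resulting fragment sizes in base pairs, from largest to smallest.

141, 50, 47, 24 bp

MspI sites (CCGG) start at positions 24, 165, 212.
MspI cuts after the first base of each site, so after positions 24, 165, 212.
Linear molecule, 3 cuts → 4 fragments:
  1–24 → 24 bp
  25–165 → 141 bp
  166–212 → 47 bp
  213–262 → 50 bp
Sorted largest to smallest: 141, 50, 47, 24 bp.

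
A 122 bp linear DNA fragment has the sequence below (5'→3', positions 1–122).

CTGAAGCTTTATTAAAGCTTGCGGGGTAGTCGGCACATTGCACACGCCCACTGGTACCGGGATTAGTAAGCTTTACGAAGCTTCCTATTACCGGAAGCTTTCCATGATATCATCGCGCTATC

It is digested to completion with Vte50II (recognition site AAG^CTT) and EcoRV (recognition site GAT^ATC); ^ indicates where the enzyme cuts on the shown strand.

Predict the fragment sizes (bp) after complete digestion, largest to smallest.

53, 17, 14, 11, 11, 10, 6 bp

Vte50II sites (AAGCTT) start at positions 4, 15, 68, 78, 95.
Vte50II cuts after base 3 of each site, so after positions 6, 17, 70, 80, 97.
The EcoRV site (GATATC) starts at position 106.
EcoRV cuts after base 3 of each site, so after position 108.
Combined cut positions: 6, 17, 70, 80, 97, 108.
Linear molecule, 6 cuts → 7 fragments:
  1–6 → 6 bp
  7–17 → 11 bp
  18–70 → 53 bp
  71–80 → 10 bp
  81–97 → 17 bp
  98–108 → 11 bp
  109–122 → 14 bp
Sorted largest to smallest: 53, 17, 14, 11, 11, 10, 6 bp.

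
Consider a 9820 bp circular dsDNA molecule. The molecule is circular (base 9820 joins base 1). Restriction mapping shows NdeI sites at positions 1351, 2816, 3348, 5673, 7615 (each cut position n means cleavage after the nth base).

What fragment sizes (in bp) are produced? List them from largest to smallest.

3556, 2325, 1942, 1465, 532 bp

Circular molecule, 5 cuts → 5 fragments:
  2816 − 1351 = 1465 bp
  3348 − 2816 = 532 bp
  5673 − 3348 = 2325 bp
  7615 − 5673 = 1942 bp
  wrap: 9820 − 7615 + 1351 = 3556 bp
Sorted largest to smallest: 3556, 2325, 1942, 1465, 532 bp.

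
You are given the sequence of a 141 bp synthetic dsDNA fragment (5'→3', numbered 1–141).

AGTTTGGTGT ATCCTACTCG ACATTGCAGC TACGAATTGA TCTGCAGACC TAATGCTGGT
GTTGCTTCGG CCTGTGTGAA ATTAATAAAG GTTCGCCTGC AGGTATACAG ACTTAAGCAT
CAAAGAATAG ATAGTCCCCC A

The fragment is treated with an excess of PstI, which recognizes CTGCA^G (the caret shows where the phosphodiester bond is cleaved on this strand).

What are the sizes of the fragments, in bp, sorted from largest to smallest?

PstI sites (CTGCAG) start at positions 42, 97.
PstI cuts after base 5 of each site (before the last base), so after positions 46, 101.
Linear molecule, 2 cuts → 3 fragments:
  1–46 → 46 bp
  47–101 → 55 bp
  102–141 → 40 bp
Sorted largest to smallest: 55, 46, 40 bp.

55, 46, 40 bp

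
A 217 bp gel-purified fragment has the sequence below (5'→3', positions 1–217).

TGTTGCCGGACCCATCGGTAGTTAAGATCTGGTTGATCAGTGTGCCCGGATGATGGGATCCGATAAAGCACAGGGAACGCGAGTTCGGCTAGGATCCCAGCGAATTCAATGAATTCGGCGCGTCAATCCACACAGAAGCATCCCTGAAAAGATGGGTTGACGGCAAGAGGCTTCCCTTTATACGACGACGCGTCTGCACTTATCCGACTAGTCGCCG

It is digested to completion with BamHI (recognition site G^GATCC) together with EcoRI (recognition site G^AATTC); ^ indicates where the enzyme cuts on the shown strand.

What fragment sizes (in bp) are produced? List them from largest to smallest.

BamHI sites (GGATCC) start at positions 56, 92.
BamHI cuts after the first base of each site, so after positions 56, 92.
EcoRI sites (GAATTC) start at positions 102, 111.
EcoRI cuts after the first base of each site, so after positions 102, 111.
Combined cut positions: 56, 92, 102, 111.
Linear molecule, 4 cuts → 5 fragments:
  1–56 → 56 bp
  57–92 → 36 bp
  93–102 → 10 bp
  103–111 → 9 bp
  112–217 → 106 bp
Sorted largest to smallest: 106, 56, 36, 10, 9 bp.

106, 56, 36, 10, 9 bp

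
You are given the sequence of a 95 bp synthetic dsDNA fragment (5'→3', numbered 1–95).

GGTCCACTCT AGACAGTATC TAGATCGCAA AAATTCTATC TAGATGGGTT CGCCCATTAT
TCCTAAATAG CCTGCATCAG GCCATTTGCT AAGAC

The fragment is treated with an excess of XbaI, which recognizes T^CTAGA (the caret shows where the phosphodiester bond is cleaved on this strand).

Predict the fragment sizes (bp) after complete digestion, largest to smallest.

56, 20, 11, 8 bp

XbaI sites (TCTAGA) start at positions 8, 19, 39.
XbaI cuts after the first base of each site, so after positions 8, 19, 39.
Linear molecule, 3 cuts → 4 fragments:
  1–8 → 8 bp
  9–19 → 11 bp
  20–39 → 20 bp
  40–95 → 56 bp
Sorted largest to smallest: 56, 20, 11, 8 bp.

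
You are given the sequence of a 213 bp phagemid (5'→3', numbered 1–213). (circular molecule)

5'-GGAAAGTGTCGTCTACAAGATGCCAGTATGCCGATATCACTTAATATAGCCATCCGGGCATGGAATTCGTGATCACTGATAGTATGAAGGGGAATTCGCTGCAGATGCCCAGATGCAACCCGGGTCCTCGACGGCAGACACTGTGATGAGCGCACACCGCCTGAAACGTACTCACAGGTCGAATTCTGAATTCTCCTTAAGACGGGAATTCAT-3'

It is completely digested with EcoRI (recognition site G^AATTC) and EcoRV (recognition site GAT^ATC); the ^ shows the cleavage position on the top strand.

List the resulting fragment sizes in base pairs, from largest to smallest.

EcoRI sites (GAATTC) start at positions 63, 92, 181, 188, 206.
EcoRI cuts after the first base of each site, so after positions 63, 92, 181, 188, 206.
The EcoRV site (GATATC) starts at position 33.
EcoRV cuts after base 3 of each site, so after position 35.
Combined cut positions: 35, 63, 92, 181, 188, 206.
Circular molecule, 6 cuts → 6 fragments:
  36–63 → 28 bp
  64–92 → 29 bp
  93–181 → 89 bp
  182–188 → 7 bp
  189–206 → 18 bp
  207–213 then 1–35 → 7 + 35 = 42 bp
Sorted largest to smallest: 89, 42, 29, 28, 18, 7 bp.

89, 42, 29, 28, 18, 7 bp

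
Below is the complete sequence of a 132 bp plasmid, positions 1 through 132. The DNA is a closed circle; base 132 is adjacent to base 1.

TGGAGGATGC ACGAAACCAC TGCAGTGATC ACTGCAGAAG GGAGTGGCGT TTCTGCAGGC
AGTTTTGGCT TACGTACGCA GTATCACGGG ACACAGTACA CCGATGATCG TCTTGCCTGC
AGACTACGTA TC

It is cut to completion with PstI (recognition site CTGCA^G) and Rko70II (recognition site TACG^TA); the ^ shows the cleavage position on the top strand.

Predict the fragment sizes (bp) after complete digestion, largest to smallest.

47, 28, 21, 17, 12, 7 bp

PstI sites (CTGCAG) start at positions 20, 32, 53, 117.
PstI cuts after base 5 of each site (before the last base), so after positions 24, 36, 57, 121.
Rko70II sites (TACGTA) start at positions 71, 125.
Rko70II cuts after base 4 of each site, so after positions 74, 128.
Combined cut positions: 24, 36, 57, 74, 121, 128.
Circular molecule, 6 cuts → 6 fragments:
  25–36 → 12 bp
  37–57 → 21 bp
  58–74 → 17 bp
  75–121 → 47 bp
  122–128 → 7 bp
  129–132 then 1–24 → 4 + 24 = 28 bp
Sorted largest to smallest: 47, 28, 21, 17, 12, 7 bp.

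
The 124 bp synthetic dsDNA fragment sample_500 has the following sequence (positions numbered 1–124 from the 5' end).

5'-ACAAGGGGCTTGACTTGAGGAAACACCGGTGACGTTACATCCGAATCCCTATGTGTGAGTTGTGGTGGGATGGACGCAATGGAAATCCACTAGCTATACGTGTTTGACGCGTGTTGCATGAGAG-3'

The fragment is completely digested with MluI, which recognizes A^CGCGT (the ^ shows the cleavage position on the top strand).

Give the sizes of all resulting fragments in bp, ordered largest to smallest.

The MluI site (ACGCGT) starts at position 107.
MluI cuts after the first base of each site, so after position 107.
Linear molecule, 1 cut → 2 fragments:
  1–107 → 107 bp
  108–124 → 17 bp
Sorted largest to smallest: 107, 17 bp.

107, 17 bp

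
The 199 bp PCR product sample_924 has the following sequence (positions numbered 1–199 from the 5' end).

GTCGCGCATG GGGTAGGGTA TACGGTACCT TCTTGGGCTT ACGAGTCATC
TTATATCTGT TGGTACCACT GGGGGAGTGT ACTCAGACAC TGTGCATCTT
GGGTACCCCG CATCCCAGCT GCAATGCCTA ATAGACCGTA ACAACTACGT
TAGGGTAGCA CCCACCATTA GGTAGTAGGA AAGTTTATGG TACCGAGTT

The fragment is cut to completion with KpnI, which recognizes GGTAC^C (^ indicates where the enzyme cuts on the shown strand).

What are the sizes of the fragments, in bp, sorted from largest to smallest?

87, 40, 38, 28, 6 bp

KpnI sites (GGTACC) start at positions 24, 62, 102, 189.
KpnI cuts after base 5 of each site (before the last base), so after positions 28, 66, 106, 193.
Linear molecule, 4 cuts → 5 fragments:
  1–28 → 28 bp
  29–66 → 38 bp
  67–106 → 40 bp
  107–193 → 87 bp
  194–199 → 6 bp
Sorted largest to smallest: 87, 40, 38, 28, 6 bp.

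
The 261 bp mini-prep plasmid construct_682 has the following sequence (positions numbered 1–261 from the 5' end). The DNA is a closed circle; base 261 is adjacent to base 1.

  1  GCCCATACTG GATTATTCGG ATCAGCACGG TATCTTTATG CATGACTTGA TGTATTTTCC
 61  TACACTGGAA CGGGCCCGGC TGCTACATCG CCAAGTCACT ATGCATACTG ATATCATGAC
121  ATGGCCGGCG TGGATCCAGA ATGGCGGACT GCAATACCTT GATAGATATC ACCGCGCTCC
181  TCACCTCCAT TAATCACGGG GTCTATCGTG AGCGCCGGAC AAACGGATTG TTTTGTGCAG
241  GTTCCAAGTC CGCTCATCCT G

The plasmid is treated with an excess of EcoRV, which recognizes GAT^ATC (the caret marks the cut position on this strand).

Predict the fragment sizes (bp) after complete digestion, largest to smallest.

EcoRV sites (GATATC) start at positions 110, 165.
EcoRV cuts after base 3 of each site, so after positions 112, 167.
Circular molecule, 2 cuts → 2 fragments:
  113–167 → 55 bp
  168–261 then 1–112 → 94 + 112 = 206 bp
Sorted largest to smallest: 206, 55 bp.

206, 55 bp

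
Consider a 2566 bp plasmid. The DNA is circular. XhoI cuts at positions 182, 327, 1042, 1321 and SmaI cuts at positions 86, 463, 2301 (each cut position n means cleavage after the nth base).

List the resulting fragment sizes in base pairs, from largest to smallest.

Combined cut positions (sorted): 86, 182, 327, 463, 1042, 1321, 2301.
Circular molecule, 7 cuts → 7 fragments:
  182 − 86 = 96 bp
  327 − 182 = 145 bp
  463 − 327 = 136 bp
  1042 − 463 = 579 bp
  1321 − 1042 = 279 bp
  2301 − 1321 = 980 bp
  wrap: 2566 − 2301 + 86 = 351 bp
Sorted largest to smallest: 980, 579, 351, 279, 145, 136, 96 bp.

980, 579, 351, 279, 145, 136, 96 bp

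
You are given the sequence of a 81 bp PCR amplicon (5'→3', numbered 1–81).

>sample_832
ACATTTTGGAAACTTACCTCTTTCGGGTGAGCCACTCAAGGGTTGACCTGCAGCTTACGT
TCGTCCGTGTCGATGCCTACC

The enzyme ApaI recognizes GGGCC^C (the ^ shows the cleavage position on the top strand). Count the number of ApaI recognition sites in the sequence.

0

No occurrence of GGGCCC is present in the sequence.
ApaI does not cut: 0 sites.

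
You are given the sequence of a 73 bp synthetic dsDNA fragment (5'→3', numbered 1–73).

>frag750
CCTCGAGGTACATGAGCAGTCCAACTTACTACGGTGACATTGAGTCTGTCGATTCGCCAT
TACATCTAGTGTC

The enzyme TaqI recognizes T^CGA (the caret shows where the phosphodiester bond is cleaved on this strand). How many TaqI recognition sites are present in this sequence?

2

TCGA occurs starting at positions 3, 49.
TaqI cuts at 2 sites.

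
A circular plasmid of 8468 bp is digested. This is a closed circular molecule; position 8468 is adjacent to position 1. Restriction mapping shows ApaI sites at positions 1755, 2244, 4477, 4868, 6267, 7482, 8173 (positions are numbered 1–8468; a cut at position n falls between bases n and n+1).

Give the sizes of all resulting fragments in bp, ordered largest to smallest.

Circular molecule, 7 cuts → 7 fragments:
  2244 − 1755 = 489 bp
  4477 − 2244 = 2233 bp
  4868 − 4477 = 391 bp
  6267 − 4868 = 1399 bp
  7482 − 6267 = 1215 bp
  8173 − 7482 = 691 bp
  wrap: 8468 − 8173 + 1755 = 2050 bp
Sorted largest to smallest: 2233, 2050, 1399, 1215, 691, 489, 391 bp.

2233, 2050, 1399, 1215, 691, 489, 391 bp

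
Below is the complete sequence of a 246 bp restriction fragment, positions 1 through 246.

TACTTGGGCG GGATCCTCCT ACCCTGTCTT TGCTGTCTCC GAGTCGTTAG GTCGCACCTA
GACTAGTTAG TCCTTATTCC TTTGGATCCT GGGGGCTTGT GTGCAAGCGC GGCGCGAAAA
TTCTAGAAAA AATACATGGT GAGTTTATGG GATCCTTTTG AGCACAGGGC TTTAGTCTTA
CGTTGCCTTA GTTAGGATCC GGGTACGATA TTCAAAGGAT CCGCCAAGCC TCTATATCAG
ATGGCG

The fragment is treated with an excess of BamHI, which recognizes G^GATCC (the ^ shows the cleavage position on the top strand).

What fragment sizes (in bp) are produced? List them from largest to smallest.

BamHI sites (GGATCC) start at positions 11, 84, 150, 195, 217.
BamHI cuts after the first base of each site, so after positions 11, 84, 150, 195, 217.
Linear molecule, 5 cuts → 6 fragments:
  1–11 → 11 bp
  12–84 → 73 bp
  85–150 → 66 bp
  151–195 → 45 bp
  196–217 → 22 bp
  218–246 → 29 bp
Sorted largest to smallest: 73, 66, 45, 29, 22, 11 bp.

73, 66, 45, 29, 22, 11 bp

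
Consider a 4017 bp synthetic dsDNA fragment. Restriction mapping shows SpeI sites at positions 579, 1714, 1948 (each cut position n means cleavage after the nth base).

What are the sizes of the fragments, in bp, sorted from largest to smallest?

2069, 1135, 579, 234 bp

Linear molecule, 3 cuts → 4 fragments:
  579 − 0 = 579 bp
  1714 − 579 = 1135 bp
  1948 − 1714 = 234 bp
  4017 − 1948 = 2069 bp
Sorted largest to smallest: 2069, 1135, 579, 234 bp.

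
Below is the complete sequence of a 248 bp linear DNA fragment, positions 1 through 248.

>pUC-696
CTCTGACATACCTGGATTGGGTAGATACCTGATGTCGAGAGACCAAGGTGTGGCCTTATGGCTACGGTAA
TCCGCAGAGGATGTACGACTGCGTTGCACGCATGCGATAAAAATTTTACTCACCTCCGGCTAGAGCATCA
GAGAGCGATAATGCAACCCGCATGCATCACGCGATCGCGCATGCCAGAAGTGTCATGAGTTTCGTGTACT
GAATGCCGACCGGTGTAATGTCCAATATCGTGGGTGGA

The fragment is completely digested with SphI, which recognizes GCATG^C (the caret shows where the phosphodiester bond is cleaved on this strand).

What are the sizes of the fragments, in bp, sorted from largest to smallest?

104, 65, 60, 19 bp

SphI sites (GCATGC) start at positions 100, 160, 179.
SphI cuts after base 5 of each site (before the last base), so after positions 104, 164, 183.
Linear molecule, 3 cuts → 4 fragments:
  1–104 → 104 bp
  105–164 → 60 bp
  165–183 → 19 bp
  184–248 → 65 bp
Sorted largest to smallest: 104, 65, 60, 19 bp.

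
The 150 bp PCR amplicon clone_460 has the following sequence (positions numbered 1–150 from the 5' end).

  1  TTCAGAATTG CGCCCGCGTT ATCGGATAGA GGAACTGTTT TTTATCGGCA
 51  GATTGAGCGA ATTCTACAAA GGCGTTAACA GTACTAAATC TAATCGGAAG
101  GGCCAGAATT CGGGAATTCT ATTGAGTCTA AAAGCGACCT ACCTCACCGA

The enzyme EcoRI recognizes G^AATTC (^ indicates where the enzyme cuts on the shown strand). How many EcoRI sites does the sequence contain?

GAATTC occurs starting at positions 59, 106, 114.
EcoRI cuts at 3 sites.

3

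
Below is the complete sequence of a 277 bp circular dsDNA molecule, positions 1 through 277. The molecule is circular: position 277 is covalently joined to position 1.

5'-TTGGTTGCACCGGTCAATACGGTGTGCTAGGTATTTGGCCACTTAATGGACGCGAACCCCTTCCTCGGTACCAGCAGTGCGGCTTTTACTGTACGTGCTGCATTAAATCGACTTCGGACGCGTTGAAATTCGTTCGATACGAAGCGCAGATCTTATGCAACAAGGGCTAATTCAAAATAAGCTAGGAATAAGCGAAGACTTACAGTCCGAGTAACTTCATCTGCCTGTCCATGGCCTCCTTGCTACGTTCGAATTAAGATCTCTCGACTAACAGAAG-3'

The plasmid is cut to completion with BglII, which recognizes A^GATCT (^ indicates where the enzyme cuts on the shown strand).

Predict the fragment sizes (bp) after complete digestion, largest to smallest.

BglII sites (AGATCT) start at positions 148, 257.
BglII cuts after the first base of each site, so after positions 148, 257.
Circular molecule, 2 cuts → 2 fragments:
  149–257 → 109 bp
  258–277 then 1–148 → 20 + 148 = 168 bp
Sorted largest to smallest: 168, 109 bp.

168, 109 bp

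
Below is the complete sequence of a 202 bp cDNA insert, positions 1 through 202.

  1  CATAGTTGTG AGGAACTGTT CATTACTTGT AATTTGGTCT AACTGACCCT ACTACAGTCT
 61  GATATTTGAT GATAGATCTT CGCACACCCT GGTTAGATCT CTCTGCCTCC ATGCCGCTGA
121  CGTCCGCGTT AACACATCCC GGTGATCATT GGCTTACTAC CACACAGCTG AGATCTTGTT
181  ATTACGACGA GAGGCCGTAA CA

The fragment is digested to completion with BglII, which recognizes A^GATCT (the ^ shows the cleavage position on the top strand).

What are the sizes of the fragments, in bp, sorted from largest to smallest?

76, 74, 31, 21 bp

BglII sites (AGATCT) start at positions 74, 95, 171.
BglII cuts after the first base of each site, so after positions 74, 95, 171.
Linear molecule, 3 cuts → 4 fragments:
  1–74 → 74 bp
  75–95 → 21 bp
  96–171 → 76 bp
  172–202 → 31 bp
Sorted largest to smallest: 76, 74, 31, 21 bp.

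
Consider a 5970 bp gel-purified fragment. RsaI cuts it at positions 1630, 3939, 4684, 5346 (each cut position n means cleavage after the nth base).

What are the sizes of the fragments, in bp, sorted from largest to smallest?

Linear molecule, 4 cuts → 5 fragments:
  1630 − 0 = 1630 bp
  3939 − 1630 = 2309 bp
  4684 − 3939 = 745 bp
  5346 − 4684 = 662 bp
  5970 − 5346 = 624 bp
Sorted largest to smallest: 2309, 1630, 745, 662, 624 bp.

2309, 1630, 745, 662, 624 bp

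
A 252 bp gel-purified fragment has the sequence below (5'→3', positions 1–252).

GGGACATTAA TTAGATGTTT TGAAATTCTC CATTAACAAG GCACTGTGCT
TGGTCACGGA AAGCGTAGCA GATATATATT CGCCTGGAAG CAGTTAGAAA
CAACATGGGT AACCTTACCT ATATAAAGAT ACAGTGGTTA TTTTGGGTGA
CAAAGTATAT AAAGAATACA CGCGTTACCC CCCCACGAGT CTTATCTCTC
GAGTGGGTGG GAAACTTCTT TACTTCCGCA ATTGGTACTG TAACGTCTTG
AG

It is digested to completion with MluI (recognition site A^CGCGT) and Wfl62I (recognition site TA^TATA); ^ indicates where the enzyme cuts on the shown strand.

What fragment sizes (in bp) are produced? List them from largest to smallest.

82, 74, 47, 36, 13 bp

The MluI site (ACGCGT) starts at position 170.
MluI cuts after the first base of each site, so after position 170.
Wfl62I sites (TATATA) start at positions 73, 120, 156.
Wfl62I cuts after base 2 of each site, so after positions 74, 121, 157.
Combined cut positions: 74, 121, 157, 170.
Linear molecule, 4 cuts → 5 fragments:
  1–74 → 74 bp
  75–121 → 47 bp
  122–157 → 36 bp
  158–170 → 13 bp
  171–252 → 82 bp
Sorted largest to smallest: 82, 74, 47, 36, 13 bp.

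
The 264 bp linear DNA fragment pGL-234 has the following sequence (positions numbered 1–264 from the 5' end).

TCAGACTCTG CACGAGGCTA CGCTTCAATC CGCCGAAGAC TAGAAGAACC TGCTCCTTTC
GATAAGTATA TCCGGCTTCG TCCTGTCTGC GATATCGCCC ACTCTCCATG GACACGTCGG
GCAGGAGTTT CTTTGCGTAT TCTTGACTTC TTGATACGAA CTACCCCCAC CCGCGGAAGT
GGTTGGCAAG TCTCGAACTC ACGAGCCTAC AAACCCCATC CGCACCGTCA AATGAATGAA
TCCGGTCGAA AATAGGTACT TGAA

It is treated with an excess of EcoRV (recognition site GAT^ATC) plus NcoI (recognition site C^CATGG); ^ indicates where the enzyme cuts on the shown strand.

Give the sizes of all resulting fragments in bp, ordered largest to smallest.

158, 93, 13 bp

The EcoRV site (GATATC) starts at position 91.
EcoRV cuts after base 3 of each site, so after position 93.
The NcoI site (CCATGG) starts at position 106.
NcoI cuts after the first base of each site, so after position 106.
Combined cut positions: 93, 106.
Linear molecule, 2 cuts → 3 fragments:
  1–93 → 93 bp
  94–106 → 13 bp
  107–264 → 158 bp
Sorted largest to smallest: 158, 93, 13 bp.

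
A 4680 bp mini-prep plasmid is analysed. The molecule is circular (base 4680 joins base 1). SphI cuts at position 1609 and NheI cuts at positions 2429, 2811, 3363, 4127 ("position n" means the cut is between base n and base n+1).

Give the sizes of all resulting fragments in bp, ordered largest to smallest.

Combined cut positions (sorted): 1609, 2429, 2811, 3363, 4127.
Circular molecule, 5 cuts → 5 fragments:
  2429 − 1609 = 820 bp
  2811 − 2429 = 382 bp
  3363 − 2811 = 552 bp
  4127 − 3363 = 764 bp
  wrap: 4680 − 4127 + 1609 = 2162 bp
Sorted largest to smallest: 2162, 820, 764, 552, 382 bp.

2162, 820, 764, 552, 382 bp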